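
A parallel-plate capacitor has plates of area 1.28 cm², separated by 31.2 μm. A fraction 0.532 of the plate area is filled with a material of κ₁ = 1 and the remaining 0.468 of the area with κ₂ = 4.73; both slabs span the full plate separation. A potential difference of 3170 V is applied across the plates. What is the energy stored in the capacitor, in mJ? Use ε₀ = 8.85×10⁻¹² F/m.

U ≈ 0.501 mJ

A = 1.28 cm² = 1.28×10⁻⁴ m².
Side-by-side slabs ⇒ two capacitors in parallel, each spanning the full gap.
C₁ = κ₁ε₀A₁/d = 1.00 × 8.85×10⁻¹² × 6.81×10⁻⁵ / 3.12×10⁻⁵ = 1.93×10⁻¹¹ F.
C₂ = κ₂ε₀A₂/d = 4.73 × 8.85×10⁻¹² × 5.99×10⁻⁵ / 3.12×10⁻⁵ = 8.04×10⁻¹¹ F.
C = C₁ + C₂ = 9.97×10⁻¹¹ F.
U = ½CV² = ½ × 9.97×10⁻¹¹ × (3170)² = 5.01×10⁻⁴ J.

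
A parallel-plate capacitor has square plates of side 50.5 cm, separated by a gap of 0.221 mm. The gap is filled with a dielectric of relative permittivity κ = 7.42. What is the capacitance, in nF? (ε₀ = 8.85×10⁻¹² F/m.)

C ≈ 75.8 nF

A = (50.5 cm)² = 0.255 m².
C = κε₀A/d = 7.42 × 8.85×10⁻¹² × 0.255 / 2.21×10⁻⁴ = 7.58×10⁻⁸ F.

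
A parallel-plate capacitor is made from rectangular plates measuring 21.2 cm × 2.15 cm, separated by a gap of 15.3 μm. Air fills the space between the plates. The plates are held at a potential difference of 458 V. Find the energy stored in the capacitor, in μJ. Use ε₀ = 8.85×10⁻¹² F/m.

U ≈ 277 μJ

A = 21.2 × 2.15 cm² = 4.56×10⁻³ m².
C = ε₀A/d = 8.85×10⁻¹² × 4.56×10⁻³ / 1.53×10⁻⁵ = 2.64×10⁻⁹ F.
U = ½CV² = ½ × 2.64×10⁻⁹ × (458)² = 2.77×10⁻⁴ J.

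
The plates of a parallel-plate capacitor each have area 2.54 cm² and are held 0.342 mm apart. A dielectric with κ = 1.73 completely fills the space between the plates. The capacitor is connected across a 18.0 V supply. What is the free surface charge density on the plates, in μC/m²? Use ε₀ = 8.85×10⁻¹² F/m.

σ ≈ 0.806 μC/m²

A = 2.54 cm² = 2.54×10⁻⁴ m².
C = κε₀A/d = 1.73 × 8.85×10⁻¹² × 2.54×10⁻⁴ / 3.42×10⁻⁴ = 1.14×10⁻¹¹ F.
σ = Q/A = CV/A = 1.14×10⁻¹¹ × 18.0 / 2.54×10⁻⁴ = 8.06×10⁻⁷ C/m².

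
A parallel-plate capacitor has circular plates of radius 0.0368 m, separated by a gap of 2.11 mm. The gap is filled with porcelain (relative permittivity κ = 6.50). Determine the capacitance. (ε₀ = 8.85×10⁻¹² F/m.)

116 pF

A = π(0.0368 m)² = 4.25×10⁻³ m².
C = κε₀A/d = 6.50 × 8.85×10⁻¹² × 4.25×10⁻³ / 2.11×10⁻³ = 1.16×10⁻¹⁰ F.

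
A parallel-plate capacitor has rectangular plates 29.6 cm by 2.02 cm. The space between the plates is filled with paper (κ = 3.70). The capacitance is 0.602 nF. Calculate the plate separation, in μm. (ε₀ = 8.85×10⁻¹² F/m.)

A = 29.6 × 2.02 cm² = 5.98×10⁻³ m².
d = κε₀A/C = 3.70 × 8.85×10⁻¹² × 5.98×10⁻³ / 6.02×10⁻¹⁰ = 3.25×10⁻⁴ m.

325 μm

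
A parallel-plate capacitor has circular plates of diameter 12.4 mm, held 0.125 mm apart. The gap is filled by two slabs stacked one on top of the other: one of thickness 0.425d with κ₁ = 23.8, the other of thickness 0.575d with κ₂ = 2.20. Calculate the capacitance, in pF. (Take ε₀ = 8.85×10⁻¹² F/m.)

A = π(12.4/2 mm)² = 1.21×10⁻⁴ m².
Stacked slabs ⇒ two capacitors in series, each with the full plate area.
C₁ = κ₁ε₀A/d₁ = 23.8 × 8.85×10⁻¹² × 1.21×10⁻⁴ / 5.31×10⁻⁵ = 4.79×10⁻¹⁰ F.
C₂ = κ₂ε₀A/d₂ = 2.20 × 8.85×10⁻¹² × 1.21×10⁻⁴ / 7.19×10⁻⁵ = 3.27×10⁻¹¹ F.
C = (1/C₁ + 1/C₂)⁻¹ = 3.06×10⁻¹¹ F.

C ≈ 30.6 pF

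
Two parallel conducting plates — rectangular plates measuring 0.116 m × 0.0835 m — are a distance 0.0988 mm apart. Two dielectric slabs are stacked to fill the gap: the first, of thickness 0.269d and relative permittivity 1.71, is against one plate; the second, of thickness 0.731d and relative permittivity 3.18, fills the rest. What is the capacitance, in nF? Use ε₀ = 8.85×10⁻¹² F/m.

A = 0.116 × 0.0835 m² = 9.69×10⁻³ m².
Stacked slabs ⇒ two capacitors in series, each with the full plate area.
C₁ = κ₁ε₀A/d₁ = 1.71 × 8.85×10⁻¹² × 9.69×10⁻³ / 2.66×10⁻⁵ = 5.52×10⁻⁹ F.
C₂ = κ₂ε₀A/d₂ = 3.18 × 8.85×10⁻¹² × 9.69×10⁻³ / 7.22×10⁻⁵ = 3.77×10⁻⁹ F.
C = (1/C₁ + 1/C₂)⁻¹ = 2.24×10⁻⁹ F.

C ≈ 2.24 nF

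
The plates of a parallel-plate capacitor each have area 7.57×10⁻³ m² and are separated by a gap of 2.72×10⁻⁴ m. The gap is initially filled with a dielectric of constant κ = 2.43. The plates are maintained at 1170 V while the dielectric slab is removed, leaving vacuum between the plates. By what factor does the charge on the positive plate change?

Battery connected ⇒ V is held fixed.
C₂ = 0.412 C₁ and Q = CV, so Q₂/Q₁ = C₂/C₁ = 0.412.

Q₂/Q₁ ≈ 0.412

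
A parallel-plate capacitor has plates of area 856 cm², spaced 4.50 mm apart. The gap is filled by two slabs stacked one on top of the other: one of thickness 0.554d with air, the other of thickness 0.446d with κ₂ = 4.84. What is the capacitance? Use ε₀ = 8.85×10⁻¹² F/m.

261 pF

A = 856 cm² = 8.56×10⁻² m².
Stacked slabs ⇒ two capacitors in series, each with the full plate area.
C₁ = κ₁ε₀A/d₁ = 1.00 × 8.85×10⁻¹² × 8.56×10⁻² / 2.49×10⁻³ = 3.04×10⁻¹⁰ F.
C₂ = κ₂ε₀A/d₂ = 4.84 × 8.85×10⁻¹² × 8.56×10⁻² / 2.01×10⁻³ = 1.83×10⁻⁹ F.
C = (1/C₁ + 1/C₂)⁻¹ = 2.61×10⁻¹⁰ F.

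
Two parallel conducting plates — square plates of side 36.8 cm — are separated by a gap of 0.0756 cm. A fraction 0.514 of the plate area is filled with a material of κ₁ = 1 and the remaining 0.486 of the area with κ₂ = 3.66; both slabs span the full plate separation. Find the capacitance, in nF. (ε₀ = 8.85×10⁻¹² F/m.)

A = (36.8 cm)² = 0.135 m².
Side-by-side slabs ⇒ two capacitors in parallel, each spanning the full gap.
C₁ = κ₁ε₀A₁/d = 1.00 × 8.85×10⁻¹² × 6.96×10⁻² / 7.56×10⁻⁴ = 8.15×10⁻¹⁰ F.
C₂ = κ₂ε₀A₂/d = 3.66 × 8.85×10⁻¹² × 6.58×10⁻² / 7.56×10⁻⁴ = 2.82×10⁻⁹ F.
C = C₁ + C₂ = 3.63×10⁻⁹ F.

C ≈ 3.63 nF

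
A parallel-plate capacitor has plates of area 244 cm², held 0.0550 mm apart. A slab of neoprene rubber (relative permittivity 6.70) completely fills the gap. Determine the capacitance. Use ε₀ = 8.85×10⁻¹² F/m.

C ≈ 26.3 nF

A = 244 cm² = 2.44×10⁻² m².
C = κε₀A/d = 6.70 × 8.85×10⁻¹² × 2.44×10⁻² / 5.50×10⁻⁵ = 2.63×10⁻⁸ F.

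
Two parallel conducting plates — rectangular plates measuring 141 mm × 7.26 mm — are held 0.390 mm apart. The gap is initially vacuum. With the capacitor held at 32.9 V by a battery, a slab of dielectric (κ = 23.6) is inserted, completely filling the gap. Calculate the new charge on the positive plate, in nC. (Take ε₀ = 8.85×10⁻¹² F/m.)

18.0 nC

A = 141 × 7.26 mm² = 1.02×10⁻³ m².
Initially C₁ = ε₀A/d = 8.85×10⁻¹² × 1.02×10⁻³ / 3.90×10⁻⁴ = 2.32×10⁻¹¹ F.
Q₁ = 7.64×10⁻¹⁰ C.
Battery connected ⇒ V is held fixed. C₂ = 23.6 C₁ and Q = CV, so Q₂/Q₁ = C₂/C₁ = 23.6.
Q₂ = 23.6 × 7.64×10⁻¹⁰ = 1.80×10⁻⁸ C.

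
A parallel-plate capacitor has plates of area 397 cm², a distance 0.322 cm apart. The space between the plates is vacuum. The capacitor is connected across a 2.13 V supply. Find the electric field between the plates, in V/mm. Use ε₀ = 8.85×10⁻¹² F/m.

E = V/d = 2.13 / 3.22×10⁻³ = 6.61×10² V/m.

E ≈ 0.661 V/mm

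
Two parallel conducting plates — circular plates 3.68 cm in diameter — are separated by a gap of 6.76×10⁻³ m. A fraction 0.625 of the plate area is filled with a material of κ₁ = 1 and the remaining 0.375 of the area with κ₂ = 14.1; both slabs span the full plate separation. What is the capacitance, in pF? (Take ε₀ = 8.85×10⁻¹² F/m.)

8.23 pF

A = π(3.68/2 cm)² = 1.06×10⁻³ m².
Side-by-side slabs ⇒ two capacitors in parallel, each spanning the full gap.
C₁ = κ₁ε₀A₁/d = 1.00 × 8.85×10⁻¹² × 6.65×10⁻⁴ / 6.76×10⁻³ = 8.70×10⁻¹³ F.
C₂ = κ₂ε₀A₂/d = 14.1 × 8.85×10⁻¹² × 3.99×10⁻⁴ / 6.76×10⁻³ = 7.36×10⁻¹² F.
C = C₁ + C₂ = 8.23×10⁻¹² F.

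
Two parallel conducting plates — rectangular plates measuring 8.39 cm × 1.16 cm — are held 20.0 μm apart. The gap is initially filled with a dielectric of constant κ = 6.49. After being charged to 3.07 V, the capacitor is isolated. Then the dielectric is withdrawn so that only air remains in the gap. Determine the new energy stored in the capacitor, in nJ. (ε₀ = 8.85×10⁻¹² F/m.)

A = 8.39 × 1.16 cm² = 9.73×10⁻⁴ m².
Initially C₁ = κε₀A/d = 6.49 × 8.85×10⁻¹² × 9.73×10⁻⁴ / 2.00×10⁻⁵ = 2.79×10⁻⁹ F.
U₁ = 1.32×10⁻⁸ J.
Isolated ⇒ Q is held fixed. C₂ = 0.154 C₁ and U = Q²/(2C), so U₂/U₁ = C₁/C₂ = 6.49.
U₂ = 6.49 × 1.32×10⁻⁸ = 8.55×10⁻⁸ J.

85.5 nJ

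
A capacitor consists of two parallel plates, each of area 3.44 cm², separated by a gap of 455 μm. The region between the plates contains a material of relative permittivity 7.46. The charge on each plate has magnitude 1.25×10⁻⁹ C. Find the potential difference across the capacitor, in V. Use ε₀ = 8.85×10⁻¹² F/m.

25.0 V

A = 3.44 cm² = 3.44×10⁻⁴ m².
C = κε₀A/d = 7.46 × 8.85×10⁻¹² × 3.44×10⁻⁴ / 4.55×10⁻⁴ = 4.99×10⁻¹¹ F.
V = Q/C = 1.25×10⁻⁹ / 4.99×10⁻¹¹ = 25.0 V.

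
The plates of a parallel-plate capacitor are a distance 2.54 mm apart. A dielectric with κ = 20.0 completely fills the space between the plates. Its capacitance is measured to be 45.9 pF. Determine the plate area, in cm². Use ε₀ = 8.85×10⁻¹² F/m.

A = Cd/(κε₀) = 4.59×10⁻¹¹ × 2.54×10⁻³ / (20.0 × 8.85×10⁻¹²) = 6.59×10⁻⁴ m².

6.59 cm²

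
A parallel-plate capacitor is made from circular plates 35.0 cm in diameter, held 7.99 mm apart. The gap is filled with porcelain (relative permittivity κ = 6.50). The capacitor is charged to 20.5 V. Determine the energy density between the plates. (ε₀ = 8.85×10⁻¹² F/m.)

u ≈ 189 μJ/m³

E = V/d = 20.5 / 7.99×10⁻³ = 2.57×10³ V/m.
u = ½κε₀E² = ½ × 6.50 × 8.85×10⁻¹² × (2.57×10³)² = 1.89×10⁻⁴ J/m³.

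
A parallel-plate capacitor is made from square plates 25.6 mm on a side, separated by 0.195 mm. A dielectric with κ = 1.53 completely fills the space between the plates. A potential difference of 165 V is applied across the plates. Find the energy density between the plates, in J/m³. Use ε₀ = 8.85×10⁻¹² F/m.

E = V/d = 165 / 1.95×10⁻⁴ = 8.46×10⁵ V/m.
u = ½κε₀E² = ½ × 1.53 × 8.85×10⁻¹² × (8.46×10⁵)² = 4.85 J/m³.

u ≈ 4.85 J/m³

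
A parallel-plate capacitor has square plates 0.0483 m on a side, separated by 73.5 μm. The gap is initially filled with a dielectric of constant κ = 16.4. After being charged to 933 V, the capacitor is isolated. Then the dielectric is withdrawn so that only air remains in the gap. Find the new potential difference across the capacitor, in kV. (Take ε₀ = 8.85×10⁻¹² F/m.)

A = (0.0483 m)² = 2.33×10⁻³ m².
Initially C₁ = κε₀A/d = 16.4 × 8.85×10⁻¹² × 2.33×10⁻³ / 7.35×10⁻⁵ = 4.61×10⁻⁹ F.
V₁ = 9.33×10² V.
Isolated ⇒ Q is held fixed. C₂ = 0.0610 C₁ and V = Q/C, so V₂/V₁ = C₁/C₂ = 16.4.
V₂ = 16.4 × 9.33×10² = 1.53×10⁴ V.

V ≈ 15.3 kV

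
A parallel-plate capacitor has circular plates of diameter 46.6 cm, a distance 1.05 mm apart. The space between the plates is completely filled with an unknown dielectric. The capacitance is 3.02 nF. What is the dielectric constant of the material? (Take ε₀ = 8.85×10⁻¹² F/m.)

A = π(46.6/2 cm)² = 0.171 m².
κ = Cd/(ε₀A) = 3.02×10⁻⁹ × 1.05×10⁻³ / (8.85×10⁻¹² × 0.171) = 2.10.

κ ≈ 2.10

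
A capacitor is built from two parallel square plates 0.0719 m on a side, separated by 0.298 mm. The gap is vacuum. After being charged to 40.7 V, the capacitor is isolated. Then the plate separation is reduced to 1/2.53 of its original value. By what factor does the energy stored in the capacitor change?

0.395

Isolated ⇒ Q is held fixed.
C₂ = 2.53 C₁ and U = Q²/(2C), so U₂/U₁ = C₁/C₂ = 0.395.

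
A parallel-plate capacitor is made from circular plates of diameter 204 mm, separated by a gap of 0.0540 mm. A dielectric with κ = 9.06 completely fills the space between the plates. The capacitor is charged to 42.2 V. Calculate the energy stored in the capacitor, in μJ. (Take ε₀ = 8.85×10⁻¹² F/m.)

43.2 μJ

A = π(204/2 mm)² = 3.27×10⁻² m².
C = κε₀A/d = 9.06 × 8.85×10⁻¹² × 3.27×10⁻² / 5.40×10⁻⁵ = 4.85×10⁻⁸ F.
U = ½CV² = ½ × 4.85×10⁻⁸ × (42.2)² = 4.32×10⁻⁵ J.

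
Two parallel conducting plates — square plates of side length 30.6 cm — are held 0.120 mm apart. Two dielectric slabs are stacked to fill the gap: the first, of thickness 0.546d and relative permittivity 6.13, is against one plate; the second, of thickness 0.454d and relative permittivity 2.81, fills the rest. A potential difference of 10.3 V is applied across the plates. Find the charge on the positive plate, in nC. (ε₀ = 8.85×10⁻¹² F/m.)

A = (30.6 cm)² = 9.36×10⁻² m².
Stacked slabs ⇒ two capacitors in series, each with the full plate area.
C₁ = κ₁ε₀A/d₁ = 6.13 × 8.85×10⁻¹² × 9.36×10⁻² / 6.55×10⁻⁵ = 7.75×10⁻⁸ F.
C₂ = κ₂ε₀A/d₂ = 2.81 × 8.85×10⁻¹² × 9.36×10⁻² / 5.45×10⁻⁵ = 4.27×10⁻⁸ F.
C = (1/C₁ + 1/C₂)⁻¹ = 2.76×10⁻⁸ F.
Q = CV = 2.76×10⁻⁸ × 10.3 = 2.84×10⁻⁷ C.

284 nC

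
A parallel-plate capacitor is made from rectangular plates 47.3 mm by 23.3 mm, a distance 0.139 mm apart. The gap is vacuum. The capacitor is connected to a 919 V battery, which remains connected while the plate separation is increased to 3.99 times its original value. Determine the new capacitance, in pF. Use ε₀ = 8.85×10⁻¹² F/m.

17.6 pF

A = 47.3 × 23.3 mm² = 1.10×10⁻³ m².
Initially C₁ = ε₀A/d = 8.85×10⁻¹² × 1.10×10⁻³ / 1.39×10⁻⁴ = 7.02×10⁻¹¹ F.
C = ε₀A/d scales as 1/d, so C₂/C₁ = d₁/d₂ = 1/3.99 = 0.251.
C₂ = 0.251 × 7.02×10⁻¹¹ = 1.76×10⁻¹¹ F.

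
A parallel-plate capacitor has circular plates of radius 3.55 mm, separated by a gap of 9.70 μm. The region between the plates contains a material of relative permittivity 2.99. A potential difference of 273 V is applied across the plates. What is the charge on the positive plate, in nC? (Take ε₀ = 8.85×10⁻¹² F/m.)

Q ≈ 29.5 nC

A = π(3.55 mm)² = 3.96×10⁻⁵ m².
C = κε₀A/d = 2.99 × 8.85×10⁻¹² × 3.96×10⁻⁵ / 9.70×10⁻⁶ = 1.08×10⁻¹⁰ F.
Q = CV = 1.08×10⁻¹⁰ × 273 = 2.95×10⁻⁸ C.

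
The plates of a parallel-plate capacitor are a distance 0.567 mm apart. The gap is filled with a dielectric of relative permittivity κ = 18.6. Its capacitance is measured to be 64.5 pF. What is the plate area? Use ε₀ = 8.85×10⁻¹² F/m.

A = Cd/(κε₀) = 6.45×10⁻¹¹ × 5.67×10⁻⁴ / (18.6 × 8.85×10⁻¹²) = 2.22×10⁻⁴ m².

A ≈ 222 mm²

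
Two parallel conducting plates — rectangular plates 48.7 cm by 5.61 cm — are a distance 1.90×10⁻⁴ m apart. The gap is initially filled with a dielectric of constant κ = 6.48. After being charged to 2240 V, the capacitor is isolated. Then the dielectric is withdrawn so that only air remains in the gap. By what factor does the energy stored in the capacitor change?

U₂/U₁ ≈ 6.48

Isolated ⇒ Q is held fixed.
C₂ = 0.154 C₁ and U = Q²/(2C), so U₂/U₁ = C₁/C₂ = 6.48.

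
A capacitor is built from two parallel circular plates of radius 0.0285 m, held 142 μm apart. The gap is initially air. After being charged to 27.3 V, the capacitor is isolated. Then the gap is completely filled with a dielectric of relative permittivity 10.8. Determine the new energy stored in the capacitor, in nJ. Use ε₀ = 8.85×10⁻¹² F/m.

U ≈ 5.49 nJ

A = π(0.0285 m)² = 2.55×10⁻³ m².
Initially C₁ = ε₀A/d = 8.85×10⁻¹² × 2.55×10⁻³ / 1.42×10⁻⁴ = 1.59×10⁻¹⁰ F.
U₁ = 5.93×10⁻⁸ J.
Isolated ⇒ Q is held fixed. C₂ = 10.8 C₁ and U = Q²/(2C), so U₂/U₁ = C₁/C₂ = 0.0926.
U₂ = 0.0926 × 5.93×10⁻⁸ = 5.49×10⁻⁹ J.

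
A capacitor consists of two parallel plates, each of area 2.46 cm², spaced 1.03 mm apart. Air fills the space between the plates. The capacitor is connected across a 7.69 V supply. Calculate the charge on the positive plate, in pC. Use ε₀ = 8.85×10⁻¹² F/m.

Q ≈ 16.3 pC

A = 2.46 cm² = 2.46×10⁻⁴ m².
C = ε₀A/d = 8.85×10⁻¹² × 2.46×10⁻⁴ / 1.03×10⁻³ = 2.11×10⁻¹² F.
Q = CV = 2.11×10⁻¹² × 7.69 = 1.63×10⁻¹¹ C.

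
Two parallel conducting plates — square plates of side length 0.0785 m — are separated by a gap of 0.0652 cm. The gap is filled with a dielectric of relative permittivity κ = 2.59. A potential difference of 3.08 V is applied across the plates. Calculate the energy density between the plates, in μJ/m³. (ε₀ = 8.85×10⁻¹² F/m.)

u ≈ 256 μJ/m³

E = V/d = 3.08 / 6.52×10⁻⁴ = 4.72×10³ V/m.
u = ½κε₀E² = ½ × 2.59 × 8.85×10⁻¹² × (4.72×10³)² = 2.56×10⁻⁴ J/m³.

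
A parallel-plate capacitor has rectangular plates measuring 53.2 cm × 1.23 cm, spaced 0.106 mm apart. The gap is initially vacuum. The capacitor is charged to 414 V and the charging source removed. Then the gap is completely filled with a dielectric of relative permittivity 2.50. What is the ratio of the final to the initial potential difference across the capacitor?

Isolated ⇒ Q is held fixed.
C₂ = 2.50 C₁ and V = Q/C, so V₂/V₁ = C₁/C₂ = 0.400.

V₂/V₁ ≈ 0.400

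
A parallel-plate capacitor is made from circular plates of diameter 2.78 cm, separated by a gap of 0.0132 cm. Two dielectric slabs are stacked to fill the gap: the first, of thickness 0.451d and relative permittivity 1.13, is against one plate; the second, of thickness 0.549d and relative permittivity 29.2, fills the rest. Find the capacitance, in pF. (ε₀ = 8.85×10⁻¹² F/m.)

C ≈ 97.4 pF

A = π(2.78/2 cm)² = 6.07×10⁻⁴ m².
Stacked slabs ⇒ two capacitors in series, each with the full plate area.
C₁ = κ₁ε₀A/d₁ = 1.13 × 8.85×10⁻¹² × 6.07×10⁻⁴ / 5.95×10⁻⁵ = 1.02×10⁻¹⁰ F.
C₂ = κ₂ε₀A/d₂ = 29.2 × 8.85×10⁻¹² × 6.07×10⁻⁴ / 7.25×10⁻⁵ = 2.16×10⁻⁹ F.
C = (1/C₁ + 1/C₂)⁻¹ = 9.74×10⁻¹¹ F.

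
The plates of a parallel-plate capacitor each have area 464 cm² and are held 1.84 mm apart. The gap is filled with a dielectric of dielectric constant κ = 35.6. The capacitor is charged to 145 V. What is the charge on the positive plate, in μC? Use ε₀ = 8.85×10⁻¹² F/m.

Q ≈ 1.15 μC

A = 464 cm² = 4.64×10⁻² m².
C = κε₀A/d = 35.6 × 8.85×10⁻¹² × 4.64×10⁻² / 1.84×10⁻³ = 7.94×10⁻⁹ F.
Q = CV = 7.94×10⁻⁹ × 145 = 1.15×10⁻⁶ C.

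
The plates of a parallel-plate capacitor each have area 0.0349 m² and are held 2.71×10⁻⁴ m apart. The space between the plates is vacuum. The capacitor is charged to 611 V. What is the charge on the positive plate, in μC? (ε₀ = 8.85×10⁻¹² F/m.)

Q ≈ 0.696 μC

C = ε₀A/d = 8.85×10⁻¹² × 3.49×10⁻² / 2.71×10⁻⁴ = 1.14×10⁻⁹ F.
Q = CV = 1.14×10⁻⁹ × 611 = 6.96×10⁻⁷ C.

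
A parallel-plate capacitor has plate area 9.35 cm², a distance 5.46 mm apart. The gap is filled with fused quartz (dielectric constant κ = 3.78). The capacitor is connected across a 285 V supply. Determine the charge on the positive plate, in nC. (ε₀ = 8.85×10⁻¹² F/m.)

Q ≈ 1.63 nC

A = 9.35 cm² = 9.35×10⁻⁴ m².
C = κε₀A/d = 3.78 × 8.85×10⁻¹² × 9.35×10⁻⁴ / 5.46×10⁻³ = 5.73×10⁻¹² F.
Q = CV = 5.73×10⁻¹² × 285 = 1.63×10⁻⁹ C.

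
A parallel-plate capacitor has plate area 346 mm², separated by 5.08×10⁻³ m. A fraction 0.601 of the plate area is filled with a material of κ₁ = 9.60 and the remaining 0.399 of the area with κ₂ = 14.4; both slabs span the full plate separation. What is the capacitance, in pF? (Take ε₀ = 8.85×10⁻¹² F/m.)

A = 346 mm² = 3.46×10⁻⁴ m².
Side-by-side slabs ⇒ two capacitors in parallel, each spanning the full gap.
C₁ = κ₁ε₀A₁/d = 9.60 × 8.85×10⁻¹² × 2.08×10⁻⁴ / 5.08×10⁻³ = 3.48×10⁻¹² F.
C₂ = κ₂ε₀A₂/d = 14.4 × 8.85×10⁻¹² × 1.38×10⁻⁴ / 5.08×10⁻³ = 3.46×10⁻¹² F.
C = C₁ + C₂ = 6.94×10⁻¹² F.

C ≈ 6.94 pF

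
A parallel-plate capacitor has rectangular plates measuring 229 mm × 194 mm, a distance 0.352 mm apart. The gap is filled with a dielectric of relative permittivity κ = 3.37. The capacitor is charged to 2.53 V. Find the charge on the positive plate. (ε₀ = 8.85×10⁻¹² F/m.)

A = 229 × 194 mm² = 4.44×10⁻² m².
C = κε₀A/d = 3.37 × 8.85×10⁻¹² × 4.44×10⁻² / 3.52×10⁻⁴ = 3.76×10⁻⁹ F.
Q = CV = 3.76×10⁻⁹ × 2.53 = 9.52×10⁻⁹ C.

Q ≈ 9.52 nC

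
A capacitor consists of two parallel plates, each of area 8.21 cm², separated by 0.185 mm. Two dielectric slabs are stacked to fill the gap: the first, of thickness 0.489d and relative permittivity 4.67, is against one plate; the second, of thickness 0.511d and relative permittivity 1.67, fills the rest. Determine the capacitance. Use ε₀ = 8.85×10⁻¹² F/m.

A = 8.21 cm² = 8.21×10⁻⁴ m².
Stacked slabs ⇒ two capacitors in series, each with the full plate area.
C₁ = κ₁ε₀A/d₁ = 4.67 × 8.85×10⁻¹² × 8.21×10⁻⁴ / 9.05×10⁻⁵ = 3.75×10⁻¹⁰ F.
C₂ = κ₂ε₀A/d₂ = 1.67 × 8.85×10⁻¹² × 8.21×10⁻⁴ / 9.45×10⁻⁵ = 1.28×10⁻¹⁰ F.
C = (1/C₁ + 1/C₂)⁻¹ = 9.56×10⁻¹¹ F.

C ≈ 95.6 pF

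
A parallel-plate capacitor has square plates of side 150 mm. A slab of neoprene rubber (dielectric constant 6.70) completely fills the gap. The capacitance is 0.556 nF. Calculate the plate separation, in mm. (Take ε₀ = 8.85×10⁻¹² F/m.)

2.40 mm

A = (150 mm)² = 2.25×10⁻² m².
d = κε₀A/C = 6.70 × 8.85×10⁻¹² × 2.25×10⁻² / 5.56×10⁻¹⁰ = 2.40×10⁻³ m.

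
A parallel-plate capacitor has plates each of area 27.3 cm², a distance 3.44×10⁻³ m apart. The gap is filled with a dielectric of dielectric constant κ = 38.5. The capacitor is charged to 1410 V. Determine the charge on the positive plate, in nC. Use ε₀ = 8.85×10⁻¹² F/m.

Q ≈ 381 nC

A = 27.3 cm² = 2.73×10⁻³ m².
C = κε₀A/d = 38.5 × 8.85×10⁻¹² × 2.73×10⁻³ / 3.44×10⁻³ = 2.70×10⁻¹⁰ F.
Q = CV = 2.70×10⁻¹⁰ × 1410 = 3.81×10⁻⁷ C.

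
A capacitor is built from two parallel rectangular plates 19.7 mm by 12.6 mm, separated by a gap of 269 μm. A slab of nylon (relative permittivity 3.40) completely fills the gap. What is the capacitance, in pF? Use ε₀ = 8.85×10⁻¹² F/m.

C ≈ 27.8 pF

A = 19.7 × 12.6 mm² = 2.48×10⁻⁴ m².
C = κε₀A/d = 3.40 × 8.85×10⁻¹² × 2.48×10⁻⁴ / 2.69×10⁻⁴ = 2.78×10⁻¹¹ F.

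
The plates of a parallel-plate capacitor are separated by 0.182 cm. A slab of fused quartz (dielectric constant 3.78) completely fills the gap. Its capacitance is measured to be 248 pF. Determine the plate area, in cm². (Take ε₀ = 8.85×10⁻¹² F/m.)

135 cm²

A = Cd/(κε₀) = 2.48×10⁻¹⁰ × 1.82×10⁻³ / (3.78 × 8.85×10⁻¹²) = 1.35×10⁻² m².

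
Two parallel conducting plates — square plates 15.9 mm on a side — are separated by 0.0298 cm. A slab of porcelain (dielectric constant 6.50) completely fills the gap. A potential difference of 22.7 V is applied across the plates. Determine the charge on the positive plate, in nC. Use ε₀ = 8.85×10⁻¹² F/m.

A = (15.9 mm)² = 2.53×10⁻⁴ m².
C = κε₀A/d = 6.50 × 8.85×10⁻¹² × 2.53×10⁻⁴ / 2.98×10⁻⁴ = 4.88×10⁻¹¹ F.
Q = CV = 4.88×10⁻¹¹ × 22.7 = 1.11×10⁻⁹ C.

Q ≈ 1.11 nC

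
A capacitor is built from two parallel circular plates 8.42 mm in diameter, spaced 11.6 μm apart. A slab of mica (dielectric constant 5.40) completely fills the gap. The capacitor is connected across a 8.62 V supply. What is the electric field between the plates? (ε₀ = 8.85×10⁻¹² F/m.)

E = V/d = 8.62 / 1.16×10⁻⁵ = 7.43×10⁵ V/m.

E ≈ 0.743 MV/m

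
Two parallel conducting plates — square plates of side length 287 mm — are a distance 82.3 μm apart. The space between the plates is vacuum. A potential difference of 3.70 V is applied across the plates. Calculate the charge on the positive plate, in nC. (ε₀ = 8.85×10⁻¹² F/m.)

A = (287 mm)² = 8.24×10⁻² m².
C = ε₀A/d = 8.85×10⁻¹² × 8.24×10⁻² / 8.23×10⁻⁵ = 8.86×10⁻⁹ F.
Q = CV = 8.86×10⁻⁹ × 3.70 = 3.28×10⁻⁸ C.

32.8 nC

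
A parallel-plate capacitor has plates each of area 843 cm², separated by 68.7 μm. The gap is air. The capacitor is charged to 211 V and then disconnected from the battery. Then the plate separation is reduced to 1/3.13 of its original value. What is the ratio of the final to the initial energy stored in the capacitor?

U₂/U₁ ≈ 0.319

Isolated ⇒ Q is held fixed.
C₂ = 3.13 C₁ and U = Q²/(2C), so U₂/U₁ = C₁/C₂ = 0.319.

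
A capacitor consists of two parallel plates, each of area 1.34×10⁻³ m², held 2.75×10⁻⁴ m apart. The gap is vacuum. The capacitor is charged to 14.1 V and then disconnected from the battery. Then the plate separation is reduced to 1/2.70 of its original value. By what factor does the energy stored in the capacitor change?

Isolated ⇒ Q is held fixed.
C₂ = 2.70 C₁ and U = Q²/(2C), so U₂/U₁ = C₁/C₂ = 0.370.

0.370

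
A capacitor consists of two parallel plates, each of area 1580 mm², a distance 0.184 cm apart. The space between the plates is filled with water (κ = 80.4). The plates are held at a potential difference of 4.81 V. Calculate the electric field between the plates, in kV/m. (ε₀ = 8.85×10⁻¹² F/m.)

E ≈ 2.61 kV/m

E = V/d = 4.81 / 1.84×10⁻³ = 2.61×10³ V/m.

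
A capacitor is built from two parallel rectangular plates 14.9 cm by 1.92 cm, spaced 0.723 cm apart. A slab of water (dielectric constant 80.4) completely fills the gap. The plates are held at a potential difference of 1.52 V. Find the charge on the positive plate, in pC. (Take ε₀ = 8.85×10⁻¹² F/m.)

A = 14.9 × 1.92 cm² = 2.86×10⁻³ m².
C = κε₀A/d = 80.4 × 8.85×10⁻¹² × 2.86×10⁻³ / 7.23×10⁻³ = 2.82×10⁻¹⁰ F.
Q = CV = 2.82×10⁻¹⁰ × 1.52 = 4.28×10⁻¹⁰ C.

428 pC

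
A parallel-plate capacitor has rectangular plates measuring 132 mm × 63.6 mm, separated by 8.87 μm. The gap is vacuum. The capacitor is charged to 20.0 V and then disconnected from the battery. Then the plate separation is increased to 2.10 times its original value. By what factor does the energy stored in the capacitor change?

Isolated ⇒ Q is held fixed.
C₂ = 0.476 C₁ and U = Q²/(2C), so U₂/U₁ = C₁/C₂ = 2.10.

2.10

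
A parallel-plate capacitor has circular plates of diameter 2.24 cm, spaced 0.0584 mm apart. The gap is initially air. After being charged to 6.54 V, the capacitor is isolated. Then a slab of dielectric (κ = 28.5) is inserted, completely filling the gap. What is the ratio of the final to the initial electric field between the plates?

Isolated ⇒ Q is held fixed.
V₂ = Q/C₂ = V₁/28.5; E = V/d, so E₂/E₁ = (V₂/V₁)(d₁/d₂) = 0.0351.

E₂/E₁ ≈ 0.0351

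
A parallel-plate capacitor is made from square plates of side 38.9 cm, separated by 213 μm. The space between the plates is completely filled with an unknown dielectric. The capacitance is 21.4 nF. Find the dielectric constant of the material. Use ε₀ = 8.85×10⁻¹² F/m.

A = (38.9 cm)² = 0.151 m².
κ = Cd/(ε₀A) = 2.14×10⁻⁸ × 2.13×10⁻⁴ / (8.85×10⁻¹² × 0.151) = 3.40.

3.40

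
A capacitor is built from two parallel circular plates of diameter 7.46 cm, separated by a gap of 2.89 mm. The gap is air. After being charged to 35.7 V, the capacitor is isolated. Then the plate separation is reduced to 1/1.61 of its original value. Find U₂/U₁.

Isolated ⇒ Q is held fixed.
C₂ = 1.61 C₁ and U = Q²/(2C), so U₂/U₁ = C₁/C₂ = 0.621.

0.621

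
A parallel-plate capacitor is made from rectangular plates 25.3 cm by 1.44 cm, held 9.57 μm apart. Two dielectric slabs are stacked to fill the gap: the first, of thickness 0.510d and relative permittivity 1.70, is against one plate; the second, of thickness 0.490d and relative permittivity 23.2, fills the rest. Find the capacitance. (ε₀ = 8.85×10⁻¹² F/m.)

C ≈ 10.5 nF

A = 25.3 × 1.44 cm² = 3.64×10⁻³ m².
Stacked slabs ⇒ two capacitors in series, each with the full plate area.
C₁ = κ₁ε₀A/d₁ = 1.70 × 8.85×10⁻¹² × 3.64×10⁻³ / 4.88×10⁻⁶ = 1.12×10⁻⁸ F.
C₂ = κ₂ε₀A/d₂ = 23.2 × 8.85×10⁻¹² × 3.64×10⁻³ / 4.69×10⁻⁶ = 1.60×10⁻⁷ F.
C = (1/C₁ + 1/C₂)⁻¹ = 1.05×10⁻⁸ F.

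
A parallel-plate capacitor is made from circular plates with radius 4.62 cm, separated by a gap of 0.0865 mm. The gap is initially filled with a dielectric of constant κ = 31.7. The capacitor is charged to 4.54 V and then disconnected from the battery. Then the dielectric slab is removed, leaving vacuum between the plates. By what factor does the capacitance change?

0.0315

C = κε₀A/d scales with κ, so C₂/C₁ = 1/κ = 1/31.7 = 0.0315.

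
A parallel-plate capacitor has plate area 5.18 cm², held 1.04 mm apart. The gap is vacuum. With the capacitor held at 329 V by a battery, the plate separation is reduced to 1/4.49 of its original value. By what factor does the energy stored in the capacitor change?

Battery connected ⇒ V is held fixed.
C₂ = 4.49 C₁ and U = ½CV², so U₂/U₁ = C₂/C₁ = 4.49.

4.49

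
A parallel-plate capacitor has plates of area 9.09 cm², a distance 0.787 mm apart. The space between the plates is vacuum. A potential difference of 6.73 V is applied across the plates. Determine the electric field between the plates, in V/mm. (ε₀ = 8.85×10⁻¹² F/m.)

E = V/d = 6.73 / 7.87×10⁻⁴ = 8.55×10³ V/m.

E ≈ 8.55 V/mm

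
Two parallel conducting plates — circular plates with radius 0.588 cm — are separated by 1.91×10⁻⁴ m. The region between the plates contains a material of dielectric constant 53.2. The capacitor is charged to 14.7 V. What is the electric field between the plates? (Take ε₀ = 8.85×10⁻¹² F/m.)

E ≈ 77.0 kV/m

E = V/d = 14.7 / 1.91×10⁻⁴ = 7.70×10⁴ V/m.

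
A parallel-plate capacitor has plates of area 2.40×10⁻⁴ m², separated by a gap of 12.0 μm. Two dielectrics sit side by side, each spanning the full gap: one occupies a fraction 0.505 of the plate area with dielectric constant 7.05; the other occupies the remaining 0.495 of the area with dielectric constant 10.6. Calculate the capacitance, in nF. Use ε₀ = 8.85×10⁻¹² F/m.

Side-by-side slabs ⇒ two capacitors in parallel, each spanning the full gap.
C₁ = κ₁ε₀A₁/d = 7.05 × 8.85×10⁻¹² × 1.21×10⁻⁴ / 1.20×10⁻⁵ = 6.30×10⁻¹⁰ F.
C₂ = κ₂ε₀A₂/d = 10.6 × 8.85×10⁻¹² × 1.19×10⁻⁴ / 1.20×10⁻⁵ = 9.29×10⁻¹⁰ F.
C = C₁ + C₂ = 1.56×10⁻⁹ F.

1.56 nF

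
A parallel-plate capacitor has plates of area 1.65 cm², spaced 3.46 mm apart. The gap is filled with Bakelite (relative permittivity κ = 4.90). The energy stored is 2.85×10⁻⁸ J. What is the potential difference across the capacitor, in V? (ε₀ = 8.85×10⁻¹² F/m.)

V ≈ 166 V

A = 1.65 cm² = 1.65×10⁻⁴ m².
C = κε₀A/d = 4.90 × 8.85×10⁻¹² × 1.65×10⁻⁴ / 3.46×10⁻³ = 2.07×10⁻¹² F.
V = √(2U/C) = √(2 × 2.85×10⁻⁸ / 2.07×10⁻¹²) = 1.66×10² V.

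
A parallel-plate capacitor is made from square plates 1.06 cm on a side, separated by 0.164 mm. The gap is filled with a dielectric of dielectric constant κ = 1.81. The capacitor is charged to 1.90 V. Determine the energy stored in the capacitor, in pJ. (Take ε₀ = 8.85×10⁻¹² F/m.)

A = (1.06 cm)² = 1.12×10⁻⁴ m².
C = κε₀A/d = 1.81 × 8.85×10⁻¹² × 1.12×10⁻⁴ / 1.64×10⁻⁴ = 1.10×10⁻¹¹ F.
U = ½CV² = ½ × 1.10×10⁻¹¹ × (1.90)² = 1.98×10⁻¹¹ J.

19.8 pJ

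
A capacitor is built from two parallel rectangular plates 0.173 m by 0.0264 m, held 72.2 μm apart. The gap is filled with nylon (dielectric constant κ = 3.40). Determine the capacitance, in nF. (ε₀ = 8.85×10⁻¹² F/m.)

A = 0.173 × 0.0264 m² = 4.57×10⁻³ m².
C = κε₀A/d = 3.40 × 8.85×10⁻¹² × 4.57×10⁻³ / 7.22×10⁻⁵ = 1.90×10⁻⁹ F.

1.90 nF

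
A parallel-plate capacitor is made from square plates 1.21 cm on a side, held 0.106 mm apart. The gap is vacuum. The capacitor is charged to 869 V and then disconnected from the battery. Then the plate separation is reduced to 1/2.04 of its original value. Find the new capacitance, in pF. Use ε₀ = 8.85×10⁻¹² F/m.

A = (1.21 cm)² = 1.46×10⁻⁴ m².
Initially C₁ = ε₀A/d = 8.85×10⁻¹² × 1.46×10⁻⁴ / 1.06×10⁻⁴ = 1.22×10⁻¹¹ F.
C = ε₀A/d scales as 1/d, so C₂/C₁ = d₁/d₂ = 2.04.
C₂ = 2.04 × 1.22×10⁻¹¹ = 2.49×10⁻¹¹ F.

24.9 pF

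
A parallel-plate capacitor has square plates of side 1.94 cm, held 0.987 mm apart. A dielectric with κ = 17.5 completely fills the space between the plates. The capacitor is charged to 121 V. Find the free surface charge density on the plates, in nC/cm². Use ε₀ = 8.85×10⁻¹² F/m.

A = (1.94 cm)² = 3.76×10⁻⁴ m².
C = κε₀A/d = 17.5 × 8.85×10⁻¹² × 3.76×10⁻⁴ / 9.87×10⁻⁴ = 5.91×10⁻¹¹ F.
σ = Q/A = CV/A = 5.91×10⁻¹¹ × 121 / 3.76×10⁻⁴ = 1.90×10⁻⁵ C/m².

1.90 nC/cm²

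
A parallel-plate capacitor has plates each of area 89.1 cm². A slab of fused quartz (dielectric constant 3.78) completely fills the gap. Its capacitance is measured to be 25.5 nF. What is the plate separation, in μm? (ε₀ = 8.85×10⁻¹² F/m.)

A = 89.1 cm² = 8.91×10⁻³ m².
d = κε₀A/C = 3.78 × 8.85×10⁻¹² × 8.91×10⁻³ / 2.55×10⁻⁸ = 1.17×10⁻⁵ m.

11.7 μm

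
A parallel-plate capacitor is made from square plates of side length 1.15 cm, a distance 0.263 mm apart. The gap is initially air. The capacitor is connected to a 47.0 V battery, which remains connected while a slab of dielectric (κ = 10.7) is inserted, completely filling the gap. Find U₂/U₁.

U₂/U₁ ≈ 10.7

Battery connected ⇒ V is held fixed.
C₂ = 10.7 C₁ and U = ½CV², so U₂/U₁ = C₂/C₁ = 10.7.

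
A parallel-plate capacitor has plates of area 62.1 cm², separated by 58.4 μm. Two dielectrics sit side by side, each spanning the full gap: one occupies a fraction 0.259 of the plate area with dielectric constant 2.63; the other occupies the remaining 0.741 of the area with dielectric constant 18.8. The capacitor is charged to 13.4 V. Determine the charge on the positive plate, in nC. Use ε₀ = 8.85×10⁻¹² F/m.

A = 62.1 cm² = 6.21×10⁻³ m².
Side-by-side slabs ⇒ two capacitors in parallel, each spanning the full gap.
C₁ = κ₁ε₀A₁/d = 2.63 × 8.85×10⁻¹² × 1.61×10⁻³ / 5.84×10⁻⁵ = 6.41×10⁻¹⁰ F.
C₂ = κ₂ε₀A₂/d = 18.8 × 8.85×10⁻¹² × 4.60×10⁻³ / 5.84×10⁻⁵ = 1.31×10⁻⁸ F.
C = C₁ + C₂ = 1.38×10⁻⁸ F.
Q = CV = 1.38×10⁻⁸ × 13.4 = 1.84×10⁻⁷ C.

Q ≈ 184 nC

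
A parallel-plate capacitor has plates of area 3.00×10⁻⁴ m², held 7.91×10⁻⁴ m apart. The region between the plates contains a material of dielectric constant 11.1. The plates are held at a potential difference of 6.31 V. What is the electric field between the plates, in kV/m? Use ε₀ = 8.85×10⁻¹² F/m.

E = V/d = 6.31 / 7.91×10⁻⁴ = 7.98×10³ V/m.

E ≈ 7.98 kV/m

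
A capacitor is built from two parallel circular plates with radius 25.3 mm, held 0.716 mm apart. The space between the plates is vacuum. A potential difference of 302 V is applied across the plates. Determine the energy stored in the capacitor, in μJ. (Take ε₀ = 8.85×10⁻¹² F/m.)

A = π(25.3 mm)² = 2.01×10⁻³ m².
C = ε₀A/d = 8.85×10⁻¹² × 2.01×10⁻³ / 7.16×10⁻⁴ = 2.49×10⁻¹¹ F.
U = ½CV² = ½ × 2.49×10⁻¹¹ × (302)² = 1.13×10⁻⁶ J.

1.13 μJ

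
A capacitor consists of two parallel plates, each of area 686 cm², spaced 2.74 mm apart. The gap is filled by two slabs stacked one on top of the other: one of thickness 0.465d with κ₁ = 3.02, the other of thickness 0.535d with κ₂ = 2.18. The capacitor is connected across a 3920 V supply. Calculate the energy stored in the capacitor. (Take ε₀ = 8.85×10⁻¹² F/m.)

U ≈ 4.26 mJ

A = 686 cm² = 6.86×10⁻² m².
Stacked slabs ⇒ two capacitors in series, each with the full plate area.
C₁ = κ₁ε₀A/d₁ = 3.02 × 8.85×10⁻¹² × 6.86×10⁻² / 1.27×10⁻³ = 1.44×10⁻⁹ F.
C₂ = κ₂ε₀A/d₂ = 2.18 × 8.85×10⁻¹² × 6.86×10⁻² / 1.47×10⁻³ = 9.03×10⁻¹⁰ F.
C = (1/C₁ + 1/C₂)⁻¹ = 5.55×10⁻¹⁰ F.
U = ½CV² = ½ × 5.55×10⁻¹⁰ × (3920)² = 4.26×10⁻³ J.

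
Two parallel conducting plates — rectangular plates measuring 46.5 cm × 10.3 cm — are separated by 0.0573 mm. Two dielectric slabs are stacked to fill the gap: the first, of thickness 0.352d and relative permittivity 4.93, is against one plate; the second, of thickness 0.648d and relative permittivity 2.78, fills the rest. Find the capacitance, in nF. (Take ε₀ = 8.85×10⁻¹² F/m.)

24.3 nF

A = 46.5 × 10.3 cm² = 4.79×10⁻² m².
Stacked slabs ⇒ two capacitors in series, each with the full plate area.
C₁ = κ₁ε₀A/d₁ = 4.93 × 8.85×10⁻¹² × 4.79×10⁻² / 2.02×10⁻⁵ = 1.04×10⁻⁷ F.
C₂ = κ₂ε₀A/d₂ = 2.78 × 8.85×10⁻¹² × 4.79×10⁻² / 3.71×10⁻⁵ = 3.17×10⁻⁸ F.
C = (1/C₁ + 1/C₂)⁻¹ = 2.43×10⁻⁸ F.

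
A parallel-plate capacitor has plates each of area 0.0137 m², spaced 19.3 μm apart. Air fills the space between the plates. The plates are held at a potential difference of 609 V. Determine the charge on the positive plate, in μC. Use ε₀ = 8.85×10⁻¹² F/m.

3.83 μC

C = ε₀A/d = 8.85×10⁻¹² × 1.37×10⁻² / 1.93×10⁻⁵ = 6.28×10⁻⁹ F.
Q = CV = 6.28×10⁻⁹ × 609 = 3.83×10⁻⁶ C.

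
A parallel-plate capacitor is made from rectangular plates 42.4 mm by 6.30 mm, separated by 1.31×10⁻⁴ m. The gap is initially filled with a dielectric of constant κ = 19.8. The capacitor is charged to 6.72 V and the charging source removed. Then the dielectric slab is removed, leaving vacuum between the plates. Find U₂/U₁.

19.8

Isolated ⇒ Q is held fixed.
C₂ = 0.0505 C₁ and U = Q²/(2C), so U₂/U₁ = C₁/C₂ = 19.8.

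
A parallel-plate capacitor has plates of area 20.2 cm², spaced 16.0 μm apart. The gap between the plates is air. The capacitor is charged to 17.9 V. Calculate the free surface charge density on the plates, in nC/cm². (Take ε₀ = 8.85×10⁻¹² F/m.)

0.990 nC/cm²

A = 20.2 cm² = 2.02×10⁻³ m².
C = ε₀A/d = 8.85×10⁻¹² × 2.02×10⁻³ / 1.60×10⁻⁵ = 1.12×10⁻⁹ F.
σ = Q/A = CV/A = 1.12×10⁻⁹ × 17.9 / 2.02×10⁻³ = 9.90×10⁻⁶ C/m².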